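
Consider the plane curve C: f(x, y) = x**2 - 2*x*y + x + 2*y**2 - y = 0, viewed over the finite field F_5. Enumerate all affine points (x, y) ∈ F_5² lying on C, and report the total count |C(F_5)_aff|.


Affine F_5-points: {(0, 0), (0, 3), (4, 0), (4, 2)}; count = 4.

For each of the 25 pairs (x, y) ∈ F_5², evaluate f(x, y) mod 5. Record the zeros.
  x = 0: [0↦0, 1↦1, 2↦1, 3↦0, 4↦3]  zeros at y ∈ {0, 3}
  x = 1: [0↦2, 1↦1, 2↦4, 3↦1, 4↦2]  zeros at y ∈ ∅
  x = 2: [0↦1, 1↦3, 2↦4, 3↦4, 4↦3]  zeros at y ∈ ∅
  x = 3: [0↦2, 1↦2, 2↦1, 3↦4, 4↦1]  zeros at y ∈ ∅
  x = 4: [0↦0, 1↦3, 2↦0, 3↦1, 4↦1]  zeros at y ∈ {0, 2}
Collecting zeros: affine points = {(0, 0), (0, 3), (4, 0), (4, 2)}.
Total count |C(F_5)_aff| = 4.


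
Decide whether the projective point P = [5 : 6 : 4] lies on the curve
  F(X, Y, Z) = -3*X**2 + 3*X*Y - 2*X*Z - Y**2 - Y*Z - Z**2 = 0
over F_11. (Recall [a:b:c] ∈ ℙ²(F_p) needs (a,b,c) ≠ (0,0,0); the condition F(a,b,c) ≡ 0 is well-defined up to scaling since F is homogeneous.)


F(5,6,4) ≡ 9 (mod 11); P is NOT on the curve.

Evaluate F(5, 6, 4) term-by-term (mod 11).
  -3*X**2 ↦ -3·25·1·1 = -75
  3*X*Y ↦ 3·5·6·1 = 90
  -2*X*Z ↦ -2·5·1·4 = -40
  -Y**2 ↦ -1·1·36·1 = -36
  -Y*Z ↦ -1·1·6·4 = -24
  -Z**2 ↦ -1·1·1·16 = -16
Sum: F(5, 6, 4) = (-75) + (90) + (-40) + (-36) + (-24) + (-16) = -101.
Reducing mod 11: -101 ≡ 9 (mod 11).
Since F(a, b, c) ≡ 9 ≠ 0 (mod 11), P does NOT lie on the curve.


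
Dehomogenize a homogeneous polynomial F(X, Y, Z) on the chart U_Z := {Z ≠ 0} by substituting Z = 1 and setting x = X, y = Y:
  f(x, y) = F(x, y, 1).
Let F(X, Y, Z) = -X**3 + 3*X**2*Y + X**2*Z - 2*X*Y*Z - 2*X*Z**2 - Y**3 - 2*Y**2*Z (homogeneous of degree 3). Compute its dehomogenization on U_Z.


f(x, y) = -x**3 + 3*x**2*y + x**2 - 2*x*y - 2*x - y**3 - 2*y**2

On U_Z we set Z = 1. Each monomial c·X^i·Y^j·Z^k in F becomes c·x^i·y^j·1^k = c·x^i·y^j.
Substituting Z = 1: F(X, Y, 1) = -x**3 + 3*x**2*y + x**2 - 2*x*y - 2*x - y**3 - 2*y**2.
Note: deg(f) ≤ deg(F) = 3; strict inequality happens when F is divisible by Z (lost terms).


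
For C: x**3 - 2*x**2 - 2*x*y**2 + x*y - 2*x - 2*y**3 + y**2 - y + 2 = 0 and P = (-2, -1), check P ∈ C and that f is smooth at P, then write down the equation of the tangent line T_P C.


Tangent line at P: 15*x - 19*y + 11 = 0.

Step 1: f(-2, -1) = 0, so P lies on C.
Step 2: partial derivatives
  f_x(x, y) = 3*x**2 - 4*x - 2*y**2 + y - 2, f_y(x, y) = -4*x*y + x - 6*y**2 + 2*y - 1.
  f_x(P) = 15, f_y(P) = -19 (gradient nonzero, so P is smooth).
Step 3: tangent line at P: 15·(x − -2) + -19·(y − -1) = 0.
Expanding: 15*x - 19*y + 11 = 0.


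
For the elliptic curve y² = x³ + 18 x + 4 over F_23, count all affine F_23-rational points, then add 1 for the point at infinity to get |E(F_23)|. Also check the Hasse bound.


Affine points = {(0, 2), (0, 21), (1, 0), (2, 5), (2, 18), (3, 4), (3, 19), (4, 5), (4, 18), (5, 9), (5, 14), (6, 11), (6, 12), (7, 6), (7, 17), (8, 4), (8, 19), (12, 4), (12, 19), (16, 8), (16, 15), (17, 5), (17, 18), (19, 11), (19, 12), (21, 11), (21, 12), (22, 10), (22, 13)}; affine count = 29; |E(F_23)| = 30.

Discriminant check: Δ ∝ 4a³ + 27b² = 4·18³ + 27·4² = 4·5832 + 27·16 ≡ 1 (mod 23). Nonzero ⇒ E is nonsingular.
For each x ∈ F_23, compute rhs = x³ + 18·x + 4 mod 23, then count y ∈ F_23 with y² ≡ rhs.
  x = 0: rhs = 4, matching y values: 2, 21 (2 points).
  x = 1: rhs = 0, matching y values: 0 (1 points).
  x = 2: rhs = 2, matching y values: 5, 18 (2 points).
  x = 3: rhs = 16, matching y values: 4, 19 (2 points).
  x = 4: rhs = 2, matching y values: 5, 18 (2 points).
  x = 5: rhs = 12, matching y values: 9, 14 (2 points).
  x = 6: rhs = 6, matching y values: 11, 12 (2 points).
  x = 7: rhs = 13, matching y values: 6, 17 (2 points).
  x = 8: rhs = 16, matching y values: 4, 19 (2 points).
  x = 9: rhs = 21, matching y values: none (0 points).
  x = 10: rhs = 11, matching y values: none (0 points).
  x = 11: rhs = 15, matching y values: none (0 points).
  x = 12: rhs = 16, matching y values: 4, 19 (2 points).
  x = 13: rhs = 20, matching y values: none (0 points).
  x = 14: rhs = 10, matching y values: none (0 points).
  x = 15: rhs = 15, matching y values: none (0 points).
  x = 16: rhs = 18, matching y values: 8, 15 (2 points).
  x = 17: rhs = 2, matching y values: 5, 18 (2 points).
  x = 18: rhs = 19, matching y values: none (0 points).
  x = 19: rhs = 6, matching y values: 11, 12 (2 points).
  x = 20: rhs = 15, matching y values: none (0 points).
  x = 21: rhs = 6, matching y values: 11, 12 (2 points).
  x = 22: rhs = 8, matching y values: 10, 13 (2 points).
Total affine count: 29.
Full point count |E(F_23)| = 29 + 1 = 30.
Hasse bound: |30 − (23+1)| = |6| = 6 ≤ 2√23 ≈ 9.5917 ✓.


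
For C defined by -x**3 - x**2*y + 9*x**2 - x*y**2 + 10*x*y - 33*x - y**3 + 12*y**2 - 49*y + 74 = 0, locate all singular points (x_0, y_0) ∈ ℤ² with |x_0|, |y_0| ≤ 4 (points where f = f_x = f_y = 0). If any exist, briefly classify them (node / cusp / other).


Singular points: {(2, 3)}; classification: cusp.

Compute partial derivatives:
  f_x = -3*x**2 - 2*x*y + 18*x - y**2 + 10*y - 33.
  f_y = -x**2 - 2*x*y + 10*x - 3*y**2 + 24*y - 49.
Scan x_0 ∈ {−4, ..., 4}. For each x_0, f_y(x_0, y) is a polynomial in y; find its integer roots y ∈ {−4, ..., 4}, then test f_x and f at those candidates.
  x = -4: f_y(-4, y) = -3*y**2 + 32*y - 105; no integer root y with |y| ≤ 4.
  x = -3: f_y(-3, y) = -3*y**2 + 30*y - 88; no integer root y with |y| ≤ 4.
  x = -2: f_y(-2, y) = -3*y**2 + 28*y - 73; no integer root y with |y| ≤ 4.
  x = -1: f_y(-1, y) = -3*y**2 + 26*y - 60; no integer root y with |y| ≤ 4.
  x = 0: f_y(0, y) = -3*y**2 + 24*y - 49; no integer root y with |y| ≤ 4.
  x = 1: f_y(1, y) = -3*y**2 + 22*y - 40; vanishes at y ∈ {4}. (1, 4): f_x = -2 ≠ 0.
  x = 2: f_y(2, y) = -3*y**2 + 20*y - 33; vanishes at y ∈ {3}. (2, 3): f_x = 0, f = 0 — SINGULAR.
  x = 3: f_y(3, y) = -3*y**2 + 18*y - 28; no integer root y with |y| ≤ 4.
  x = 4: f_y(4, y) = -3*y**2 + 16*y - 25; no integer root y with |y| ≤ 4.
Only singular point on the grid: (2, 3).
Classify: substitute x = 2 + u, y = 3 + v and expand: f = -u**3 - u**2*v - u*v**2 - v**3 + v**2.
No constant or linear terms (consistent with a singular point). Quadratic part: v**2. Cubic part: -u**3 - u**2*v - u*v**2 - v**3.
The quadratic part v**2 is a perfect square, so there is a single (double) tangent line v = 0, i.e. y = 3. Restricting the cubic part to that line (v = 0) leaves -u**3 ≠ 0, so f is not divisible by v and the branch is v² ≈ u**3 to lowest order — this is a cusp.
Classification: cusp.


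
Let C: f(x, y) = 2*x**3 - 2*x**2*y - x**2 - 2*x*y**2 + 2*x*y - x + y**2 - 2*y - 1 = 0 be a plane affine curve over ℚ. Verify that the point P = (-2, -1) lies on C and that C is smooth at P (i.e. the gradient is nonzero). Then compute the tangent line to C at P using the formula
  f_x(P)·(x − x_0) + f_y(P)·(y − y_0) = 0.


Tangent line at P: 15*x - 24*y + 6 = 0.

Step 1: f(-2, -1) = 0, so P lies on C.
Step 2: partial derivatives
  f_x(x, y) = 6*x**2 - 4*x*y - 2*x - 2*y**2 + 2*y - 1, f_y(x, y) = -2*x**2 - 4*x*y + 2*x + 2*y - 2.
  f_x(P) = 15, f_y(P) = -24 (gradient nonzero, so P is smooth).
Step 3: tangent line at P: 15·(x − -2) + -24·(y − -1) = 0.
Expanding: 15*x - 24*y + 6 = 0.


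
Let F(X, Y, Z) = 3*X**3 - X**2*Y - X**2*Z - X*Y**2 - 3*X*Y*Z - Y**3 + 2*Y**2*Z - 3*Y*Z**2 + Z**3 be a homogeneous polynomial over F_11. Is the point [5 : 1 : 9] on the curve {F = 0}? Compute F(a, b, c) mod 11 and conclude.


F(5,1,9) ≡ 4 (mod 11); P is NOT on the curve.

Evaluate F(5, 1, 9) term-by-term (mod 11).
  3*X**3 ↦ 3·125·1·1 = 375
  -X**2*Y ↦ -1·25·1·1 = -25
  -X**2*Z ↦ -1·25·1·9 = -225
  -X*Y**2 ↦ -1·5·1·1 = -5
  -3*X*Y*Z ↦ -3·5·1·9 = -135
  -Y**3 ↦ -1·1·1·1 = -1
  2*Y**2*Z ↦ 2·1·1·9 = 18
  -3*Y*Z**2 ↦ -3·1·1·81 = -243
  Z**3 ↦ 1·1·1·729 = 729
Sum: F(5, 1, 9) = (375) + (-25) + (-225) + (-5) + (-135) + (-1) + (18) + (-243) + (729) = 488.
Reducing mod 11: 488 ≡ 4 (mod 11).
Since F(a, b, c) ≡ 4 ≠ 0 (mod 11), P does NOT lie on the curve.


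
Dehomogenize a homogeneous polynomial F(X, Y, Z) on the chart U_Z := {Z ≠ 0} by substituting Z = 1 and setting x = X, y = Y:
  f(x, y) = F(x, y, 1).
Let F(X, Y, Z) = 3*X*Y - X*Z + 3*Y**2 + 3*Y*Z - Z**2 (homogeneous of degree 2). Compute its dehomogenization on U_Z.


f(x, y) = 3*x*y - x + 3*y**2 + 3*y - 1

On U_Z we set Z = 1. Each monomial c·X^i·Y^j·Z^k in F becomes c·x^i·y^j·1^k = c·x^i·y^j.
Substituting Z = 1: F(X, Y, 1) = 3*x*y - x + 3*y**2 + 3*y - 1.
Note: deg(f) ≤ deg(F) = 2; strict inequality happens when F is divisible by Z (lost terms).


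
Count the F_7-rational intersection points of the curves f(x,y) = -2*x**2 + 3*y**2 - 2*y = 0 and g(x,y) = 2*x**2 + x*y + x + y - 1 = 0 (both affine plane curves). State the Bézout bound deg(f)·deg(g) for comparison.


Common zeros: {(6, 5)}; count = 1; Bézout bound = 4.

deg(f) = 2, deg(g) = 2, so Bézout bound = 4.
Scan x ∈ F_7. For each x, list the y ∈ F_7 with f(x, y) ≡ 0 and those with g(x, y) ≡ 0 (mod 7); the common zeros in that column are the intersection.
  x = 0: f ≡ 0 at y ∈ {0, 3}; g ≡ 0 at y ∈ {1}; common: ∅.
  x = 1: f ≡ 0 at y ∈ {5}; g ≡ 0 at y ∈ {6}; common: ∅.
  x = 2: f ≡ 0 at y ∈ {1, 2}; g ≡ 0 at y ∈ {4}; common: ∅.
  x = 3: f ≡ 0 at y ∈ ∅; g ≡ 0 at y ∈ {2}; common: ∅.
  x = 4: f ≡ 0 at y ∈ ∅; g ≡ 0 at y ∈ {0}; common: ∅.
  x = 5: f ≡ 0 at y ∈ {1, 2}; g ≡ 0 at y ∈ {5}; common: ∅.
  x = 6: f ≡ 0 at y ∈ {5}; g ≡ 0 at y ∈ {0, 1, 2, 3, 4, 5, 6}; common: {5}.
Collecting: common zeros = {(6, 5)}, so the count is 1.
Comparison with the Bézout bound: 1 ≤ 4 = deg(f)·deg(g), as expected for curves with no common component (the affine F_7-count falls short of the bound because intersections may lie at infinity, over extension fields, or carry multiplicity).


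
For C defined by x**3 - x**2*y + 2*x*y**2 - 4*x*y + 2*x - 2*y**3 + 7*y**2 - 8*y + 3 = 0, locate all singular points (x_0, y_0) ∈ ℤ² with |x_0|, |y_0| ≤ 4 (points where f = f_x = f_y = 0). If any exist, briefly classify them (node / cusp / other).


Singular points: {(0, 1)}; classification: node.

Compute partial derivatives:
  f_x = 3*x**2 - 2*x*y + 2*y**2 - 4*y + 2.
  f_y = -x**2 + 4*x*y - 4*x - 6*y**2 + 14*y - 8.
Scan x_0 ∈ {−4, ..., 4}. For each x_0, f_y(x_0, y) is a polynomial in y; find its integer roots y ∈ {−4, ..., 4}, then test f_x and f at those candidates.
  x = -4: f_y(-4, y) = -6*y**2 - 2*y - 8; no integer root y with |y| ≤ 4.
  x = -3: f_y(-3, y) = -6*y**2 + 2*y - 5; no integer root y with |y| ≤ 4.
  x = -2: f_y(-2, y) = -6*y**2 + 6*y - 4; no integer root y with |y| ≤ 4.
  x = -1: f_y(-1, y) = -6*y**2 + 10*y - 5; no integer root y with |y| ≤ 4.
  x = 0: f_y(0, y) = -6*y**2 + 14*y - 8; vanishes at y ∈ {1}. (0, 1): f_x = 0, f = 0 — SINGULAR.
  x = 1: f_y(1, y) = -6*y**2 + 18*y - 13; no integer root y with |y| ≤ 4.
  x = 2: f_y(2, y) = -6*y**2 + 22*y - 20; vanishes at y ∈ {2}. (2, 2): f_x = 6 ≠ 0.
  x = 3: f_y(3, y) = -6*y**2 + 26*y - 29; no integer root y with |y| ≤ 4.
  x = 4: f_y(4, y) = -6*y**2 + 30*y - 40; no integer root y with |y| ≤ 4.
Only singular point on the grid: (0, 1).
Classify: substitute x = 0 + u, y = 1 + v and expand: f = u**3 - u**2*v - u**2 + 2*u*v**2 - 2*v**3 + v**2.
No constant or linear terms (consistent with a singular point). Quadratic part: -u**2 + v**2. Cubic part: u**3 - u**2*v + 2*u*v**2 - 2*v**3.
The quadratic part v**2 - u**2 = (v − u)(v + u) splits into two distinct linear factors, so there are two distinct tangent lines y − 1 = ±(x − 0) — this is a node (ordinary double point).
Classification: node.


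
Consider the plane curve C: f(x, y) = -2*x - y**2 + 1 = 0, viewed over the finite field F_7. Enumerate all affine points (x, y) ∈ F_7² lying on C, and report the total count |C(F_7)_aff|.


Affine F_7-points: {(0, 1), (0, 6), (2, 2), (2, 5), (3, 3), (3, 4), (4, 0)}; count = 7.

For each of the 49 pairs (x, y) ∈ F_7², evaluate f(x, y) mod 7. Record the zeros.
  x = 0: [0↦1, 1↦0, 2↦4, 3↦6, 4↦6, 5↦4, 6↦0]  zeros at y ∈ {1, 6}
  x = 1: [0↦6, 1↦5, 2↦2, 3↦4, 4↦4, 5↦2, 6↦5]  zeros at y ∈ ∅
  x = 2: [0↦4, 1↦3, 2↦0, 3↦2, 4↦2, 5↦0, 6↦3]  zeros at y ∈ {2, 5}
  x = 3: [0↦2, 1↦1, 2↦5, 3↦0, 4↦0, 5↦5, 6↦1]  zeros at y ∈ {3, 4}
  x = 4: [0↦0, 1↦6, 2↦3, 3↦5, 4↦5, 5↦3, 6↦6]  zeros at y ∈ {0}
  x = 5: [0↦5, 1↦4, 2↦1, 3↦3, 4↦3, 5↦1, 6↦4]  zeros at y ∈ ∅
  x = 6: [0↦3, 1↦2, 2↦6, 3↦1, 4↦1, 5↦6, 6↦2]  zeros at y ∈ ∅
Collecting zeros: affine points = {(0, 1), (0, 6), (2, 2), (2, 5), (3, 3), (3, 4), (4, 0)}.
Total count |C(F_7)_aff| = 7.


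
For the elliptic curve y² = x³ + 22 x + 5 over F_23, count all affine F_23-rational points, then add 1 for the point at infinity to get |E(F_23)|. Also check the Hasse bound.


Affine points = {(3, 11), (3, 12), (6, 10), (6, 13), (8, 7), (8, 16), (9, 9), (9, 14), (10, 11), (10, 12), (13, 2), (13, 21), (17, 5), (17, 18), (18, 0), (20, 2), (20, 21)}; affine count = 17; |E(F_23)| = 18.

Discriminant check: Δ ∝ 4a³ + 27b² = 4·22³ + 27·5² = 4·10648 + 27·25 ≡ 4 (mod 23). Nonzero ⇒ E is nonsingular.
For each x ∈ F_23, compute rhs = x³ + 22·x + 5 mod 23, then count y ∈ F_23 with y² ≡ rhs.
  x = 0: rhs = 5, matching y values: none (0 points).
  x = 1: rhs = 5, matching y values: none (0 points).
  x = 2: rhs = 11, matching y values: none (0 points).
  x = 3: rhs = 6, matching y values: 11, 12 (2 points).
  x = 4: rhs = 19, matching y values: none (0 points).
  x = 5: rhs = 10, matching y values: none (0 points).
  x = 6: rhs = 8, matching y values: 10, 13 (2 points).
  x = 7: rhs = 19, matching y values: none (0 points).
  x = 8: rhs = 3, matching y values: 7, 16 (2 points).
  x = 9: rhs = 12, matching y values: 9, 14 (2 points).
  x = 10: rhs = 6, matching y values: 11, 12 (2 points).
  x = 11: rhs = 14, matching y values: none (0 points).
  x = 12: rhs = 19, matching y values: none (0 points).
  x = 13: rhs = 4, matching y values: 2, 21 (2 points).
  x = 14: rhs = 21, matching y values: none (0 points).
  x = 15: rhs = 7, matching y values: none (0 points).
  x = 16: rhs = 14, matching y values: none (0 points).
  x = 17: rhs = 2, matching y values: 5, 18 (2 points).
  x = 18: rhs = 0, matching y values: 0 (1 points).
  x = 19: rhs = 14, matching y values: none (0 points).
  x = 20: rhs = 4, matching y values: 2, 21 (2 points).
  x = 21: rhs = 22, matching y values: none (0 points).
  x = 22: rhs = 5, matching y values: none (0 points).
Total affine count: 17.
Full point count |E(F_23)| = 17 + 1 = 18.
Hasse bound: |18 − (23+1)| = |-6| = 6 ≤ 2√23 ≈ 9.5917 ✓.


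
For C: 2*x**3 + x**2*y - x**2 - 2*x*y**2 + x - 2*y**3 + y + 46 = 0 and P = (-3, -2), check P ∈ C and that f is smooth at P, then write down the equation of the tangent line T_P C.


Tangent line at P: 65*x - 38*y + 119 = 0.

Step 1: f(-3, -2) = 0, so P lies on C.
Step 2: partial derivatives
  f_x(x, y) = 6*x**2 + 2*x*y - 2*x - 2*y**2 + 1, f_y(x, y) = x**2 - 4*x*y - 6*y**2 + 1.
  f_x(P) = 65, f_y(P) = -38 (gradient nonzero, so P is smooth).
Step 3: tangent line at P: 65·(x − -3) + -38·(y − -2) = 0.
Expanding: 65*x - 38*y + 119 = 0.


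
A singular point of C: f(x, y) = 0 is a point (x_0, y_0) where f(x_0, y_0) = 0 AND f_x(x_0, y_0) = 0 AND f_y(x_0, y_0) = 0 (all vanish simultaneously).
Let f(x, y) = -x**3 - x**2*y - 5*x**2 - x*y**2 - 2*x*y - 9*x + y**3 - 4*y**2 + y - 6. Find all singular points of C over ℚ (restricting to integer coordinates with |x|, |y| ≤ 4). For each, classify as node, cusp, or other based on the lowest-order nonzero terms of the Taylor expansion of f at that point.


Singular points: {(-2, 1)}; classification: cusp.

Compute partial derivatives:
  f_x = -3*x**2 - 2*x*y - 10*x - y**2 - 2*y - 9.
  f_y = -x**2 - 2*x*y - 2*x + 3*y**2 - 8*y + 1.
Scan x_0 ∈ {−4, ..., 4}. For each x_0, f_y(x_0, y) is a polynomial in y; find its integer roots y ∈ {−4, ..., 4}, then test f_x and f at those candidates.
  x = -4: f_y(-4, y) = 3*y**2 - 7; no integer root y with |y| ≤ 4.
  x = -3: f_y(-3, y) = 3*y**2 - 2*y - 2; no integer root y with |y| ≤ 4.
  x = -2: f_y(-2, y) = 3*y**2 - 4*y + 1; vanishes at y ∈ {1}. (-2, 1): f_x = 0, f = 0 — SINGULAR.
  x = -1: f_y(-1, y) = 3*y**2 - 6*y + 2; no integer root y with |y| ≤ 4.
  x = 0: f_y(0, y) = 3*y**2 - 8*y + 1; no integer root y with |y| ≤ 4.
  x = 1: f_y(1, y) = 3*y**2 - 10*y - 2; no integer root y with |y| ≤ 4.
  x = 2: f_y(2, y) = 3*y**2 - 12*y - 7; no integer root y with |y| ≤ 4.
  x = 3: f_y(3, y) = 3*y**2 - 14*y - 14; no integer root y with |y| ≤ 4.
  x = 4: f_y(4, y) = 3*y**2 - 16*y - 23; no integer root y with |y| ≤ 4.
Only singular point on the grid: (-2, 1).
Classify: substitute x = -2 + u, y = 1 + v and expand: f = -u**3 - u**2*v - u*v**2 + v**3 + v**2.
No constant or linear terms (consistent with a singular point). Quadratic part: v**2. Cubic part: -u**3 - u**2*v - u*v**2 + v**3.
The quadratic part v**2 is a perfect square, so there is a single (double) tangent line v = 0, i.e. y = 1. Restricting the cubic part to that line (v = 0) leaves -u**3 ≠ 0, so f is not divisible by v and the branch is v² ≈ u**3 to lowest order — this is a cusp.
Classification: cusp.


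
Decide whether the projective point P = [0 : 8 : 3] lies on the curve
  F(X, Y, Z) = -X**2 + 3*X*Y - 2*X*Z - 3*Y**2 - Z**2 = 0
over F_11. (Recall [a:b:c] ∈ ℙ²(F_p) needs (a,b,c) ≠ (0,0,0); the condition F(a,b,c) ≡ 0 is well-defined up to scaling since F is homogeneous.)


F(0,8,3) ≡ 8 (mod 11); P is NOT on the curve.

Evaluate F(0, 8, 3) term-by-term (mod 11).
  -X**2 ↦ -1·0·1·1 = 0
  3*X*Y ↦ 3·0·8·1 = 0
  -2*X*Z ↦ -2·0·1·3 = 0
  -3*Y**2 ↦ -3·1·64·1 = -192
  -Z**2 ↦ -1·1·1·9 = -9
Sum: F(0, 8, 3) = (0) + (0) + (0) + (-192) + (-9) = -201.
Reducing mod 11: -201 ≡ 8 (mod 11).
Since F(a, b, c) ≡ 8 ≠ 0 (mod 11), P does NOT lie on the curve.


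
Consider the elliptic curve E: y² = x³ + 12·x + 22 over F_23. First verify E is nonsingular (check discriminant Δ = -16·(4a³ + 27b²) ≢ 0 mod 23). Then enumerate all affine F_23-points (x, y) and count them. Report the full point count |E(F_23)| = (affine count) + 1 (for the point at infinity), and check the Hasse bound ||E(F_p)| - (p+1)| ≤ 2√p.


Affine points = {(1, 9), (1, 14), (2, 10), (2, 13), (3, 4), (3, 19), (5, 0), (7, 9), (7, 14), (8, 3), (8, 20), (9, 10), (9, 13), (11, 6), (11, 17), (12, 10), (12, 13), (13, 11), (13, 12), (14, 6), (14, 17), (15, 9), (15, 14), (16, 3), (16, 20), (19, 5), (19, 18), (21, 6), (21, 17), (22, 3), (22, 20)}; affine count = 31; |E(F_23)| = 32.

Discriminant check: Δ ∝ 4a³ + 27b² = 4·12³ + 27·22² = 4·1728 + 27·484 ≡ 16 (mod 23). Nonzero ⇒ E is nonsingular.
For each x ∈ F_23, compute rhs = x³ + 12·x + 22 mod 23, then count y ∈ F_23 with y² ≡ rhs.
  x = 0: rhs = 22, matching y values: none (0 points).
  x = 1: rhs = 12, matching y values: 9, 14 (2 points).
  x = 2: rhs = 8, matching y values: 10, 13 (2 points).
  x = 3: rhs = 16, matching y values: 4, 19 (2 points).
  x = 4: rhs = 19, matching y values: none (0 points).
  x = 5: rhs = 0, matching y values: 0 (1 points).
  x = 6: rhs = 11, matching y values: none (0 points).
  x = 7: rhs = 12, matching y values: 9, 14 (2 points).
  x = 8: rhs = 9, matching y values: 3, 20 (2 points).
  x = 9: rhs = 8, matching y values: 10, 13 (2 points).
  x = 10: rhs = 15, matching y values: none (0 points).
  x = 11: rhs = 13, matching y values: 6, 17 (2 points).
  x = 12: rhs = 8, matching y values: 10, 13 (2 points).
  x = 13: rhs = 6, matching y values: 11, 12 (2 points).
  x = 14: rhs = 13, matching y values: 6, 17 (2 points).
  x = 15: rhs = 12, matching y values: 9, 14 (2 points).
  x = 16: rhs = 9, matching y values: 3, 20 (2 points).
  x = 17: rhs = 10, matching y values: none (0 points).
  x = 18: rhs = 21, matching y values: none (0 points).
  x = 19: rhs = 2, matching y values: 5, 18 (2 points).
  x = 20: rhs = 5, matching y values: none (0 points).
  x = 21: rhs = 13, matching y values: 6, 17 (2 points).
  x = 22: rhs = 9, matching y values: 3, 20 (2 points).
Total affine count: 31.
Full point count |E(F_23)| = 31 + 1 = 32.
Hasse bound: |32 − (23+1)| = |8| = 8 ≤ 2√23 ≈ 9.5917 ✓.


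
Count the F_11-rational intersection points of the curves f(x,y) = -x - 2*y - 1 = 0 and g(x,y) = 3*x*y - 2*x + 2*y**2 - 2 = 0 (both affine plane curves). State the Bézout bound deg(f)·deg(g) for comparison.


Common zeros: {(4, 3), (10, 0)}; count = 2; Bézout bound = 2.

deg(f) = 1, deg(g) = 2, so Bézout bound = 2.
Scan x ∈ F_11. For each x, list the y ∈ F_11 with f(x, y) ≡ 0 and those with g(x, y) ≡ 0 (mod 11); the common zeros in that column are the intersection.
  x = 0: f ≡ 0 at y ∈ {5}; g ≡ 0 at y ∈ {1, 10}; common: ∅.
  x = 1: f ≡ 0 at y ∈ {10}; g ≡ 0 at y ∈ ∅; common: ∅.
  x = 2: f ≡ 0 at y ∈ {4}; g ≡ 0 at y ∈ ∅; common: ∅.
  x = 3: f ≡ 0 at y ∈ {9}; g ≡ 0 at y ∈ ∅; common: ∅.
  x = 4: f ≡ 0 at y ∈ {3}; g ≡ 0 at y ∈ {2, 3}; common: {3}.
  x = 5: f ≡ 0 at y ∈ {8}; g ≡ 0 at y ∈ ∅; common: ∅.
  x = 6: f ≡ 0 at y ∈ {2}; g ≡ 0 at y ∈ ∅; common: ∅.
  x = 7: f ≡ 0 at y ∈ {7}; g ≡ 0 at y ∈ ∅; common: ∅.
  x = 8: f ≡ 0 at y ∈ {1}; g ≡ 0 at y ∈ {4, 6}; common: ∅.
  x = 9: f ≡ 0 at y ∈ {6}; g ≡ 0 at y ∈ {5, 9}; common: ∅.
  x = 10: f ≡ 0 at y ∈ {0}; g ≡ 0 at y ∈ {0, 7}; common: {0}.
Collecting: common zeros = {(4, 3), (10, 0)}, so the count is 2.
Comparison with the Bézout bound: 2 ≤ 2 = deg(f)·deg(g), as expected for curves with no common component (the bound is attained).


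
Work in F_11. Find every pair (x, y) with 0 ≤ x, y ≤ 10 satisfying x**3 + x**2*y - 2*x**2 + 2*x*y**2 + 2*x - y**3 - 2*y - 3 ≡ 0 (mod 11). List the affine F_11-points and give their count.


Affine F_11-points: {(0, 6), (0, 10), (2, 7), (6, 1), (6, 10), (8, 10), (9, 4)}; count = 7.

For each of the 121 pairs (x, y) ∈ F_11², evaluate f(x, y) mod 11. Record the zeros.
  x = 0: [0↦8, 1↦5, 2↦7, 3↦8, 4↦2, 5↦5, 6↦0, 7↦3, 8↦8, 9↦9, 10↦0]  zeros at y ∈ {6, 10}
  x = 1: [0↦9, 1↦9, 2↦7, 3↦8, 4↦6, 5↦6, 6↦2, 7↦10, 8↦2, 9↦5, 10↦2]  zeros at y ∈ ∅
  x = 2: [0↦1, 1↦6, 2↦2, 3↦5, 4↦9, 5↦8, 6↦7, 7↦0, 8↦3, 9↦10, 10↦4]  zeros at y ∈ {7}
  x = 3: [0↦1, 1↦2, 2↦9, 3↦5, 4↦6, 5↦6, 6↦10, 7↦1, 8↦6, 9↦8, 10↦1]  zeros at y ∈ ∅
  x = 4: [0↦4, 1↦3, 2↦1, 3↦3, 4↦3, 5↦6, 6↦6, 7↦8, 8↦6, 9↦5, 10↦10]  zeros at y ∈ ∅
  x = 5: [0↦5, 1↦4, 2↦6, 3↦5, 4↦6, 5↦3, 6↦1, 7↦5, 8↦9, 9↦7, 10↦4]  zeros at y ∈ ∅
  x = 6: [0↦10, 1↦0, 2↦8, 3↦6, 4↦10, 5↦3, 6↦1, 7↦9, 8↦10, 9↦9, 10↦0]  zeros at y ∈ {1, 10}
  x = 7: [0↦3, 1↦8, 2↦2, 3↦1, 4↦10, 5↦1, 6↦1, 7↦4, 8↦4, 9↦6, 10↦4]  zeros at y ∈ ∅
  x = 8: [0↦1, 1↦1, 2↦5, 3↦7, 4↦1, 5↦3, 6↦7, 7↦7, 8↦8, 9↦4, 10↦0]  zeros at y ∈ {10}
  x = 9: [0↦10, 1↦7, 2↦1, 3↦8, 4↦0, 5↦4, 6↦3, 7↦2, 8↦6, 9↦9, 10↦5]  zeros at y ∈ {4}
  x = 10: [0↦3, 1↦10, 2↦7, 3↦10, 4↦2, 5↦10, 6↦6, 7↦6, 8↦4, 9↦5, 10↦3]  zeros at y ∈ ∅
Collecting zeros: affine points = {(0, 6), (0, 10), (2, 7), (6, 1), (6, 10), (8, 10), (9, 4)}.
Total count |C(F_11)_aff| = 7.


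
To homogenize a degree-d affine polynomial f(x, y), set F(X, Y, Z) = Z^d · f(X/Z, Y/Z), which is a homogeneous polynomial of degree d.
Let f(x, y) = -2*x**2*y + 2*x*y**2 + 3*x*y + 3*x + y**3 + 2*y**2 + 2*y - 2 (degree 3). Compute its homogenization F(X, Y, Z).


F(X, Y, Z) = -2*X**2*Y + 2*X*Y**2 + 3*X*Y*Z + 3*X*Z**2 + Y**3 + 2*Y**2*Z + 2*Y*Z**2 - 2*Z**3

deg(f) = 3.
Substitute x = X/Z, y = Y/Z into f, then multiply by Z^3.
  monomial -2·x^2·y^1 ↦ -2·X^2·Y^1·Z^0.
  monomial 2·x^1·y^2 ↦ 2·X^1·Y^2·Z^0.
  monomial 3·x^1·y^1 ↦ 3·X^1·Y^1·Z^1.
  monomial 3·x^1·y^0 ↦ 3·X^1·Y^0·Z^2.
  monomial 1·x^0·y^3 ↦ 1·X^0·Y^3·Z^0.
  monomial 2·x^0·y^2 ↦ 2·X^0·Y^2·Z^1.
  monomial 2·x^0·y^1 ↦ 2·X^0·Y^1·Z^2.
  monomial -2·x^0·y^0 ↦ -2·X^0·Y^0·Z^3.
Collecting: F(X, Y, Z) = -2*X**2*Y + 2*X*Y**2 + 3*X*Y*Z + 3*X*Z**2 + Y**3 + 2*Y**2*Z + 2*Y*Z**2 - 2*Z**3.


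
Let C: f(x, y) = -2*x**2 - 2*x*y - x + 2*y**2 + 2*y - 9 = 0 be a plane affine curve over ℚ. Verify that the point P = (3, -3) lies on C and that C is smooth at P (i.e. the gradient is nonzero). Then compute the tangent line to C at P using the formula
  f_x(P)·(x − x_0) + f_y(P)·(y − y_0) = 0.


Tangent line at P: -7*x - 16*y - 27 = 0.

Step 1: f(3, -3) = 0, so P lies on C.
Step 2: partial derivatives
  f_x(x, y) = -4*x - 2*y - 1, f_y(x, y) = -2*x + 4*y + 2.
  f_x(P) = -7, f_y(P) = -16 (gradient nonzero, so P is smooth).
Step 3: tangent line at P: -7·(x − 3) + -16·(y − -3) = 0.
Expanding: -7*x - 16*y - 27 = 0.


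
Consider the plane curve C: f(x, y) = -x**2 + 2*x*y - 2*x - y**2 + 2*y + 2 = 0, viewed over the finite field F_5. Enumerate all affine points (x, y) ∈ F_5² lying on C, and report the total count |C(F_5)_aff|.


Affine F_5-points: ∅; count = 0.

For each of the 25 pairs (x, y) ∈ F_5², evaluate f(x, y) mod 5. Record the zeros.
  x = 0: [0↦2, 1↦3, 2↦2, 3↦4, 4↦4]  zeros at y ∈ ∅
  x = 1: [0↦4, 1↦2, 2↦3, 3↦2, 4↦4]  zeros at y ∈ ∅
  x = 2: [0↦4, 1↦4, 2↦2, 3↦3, 4↦2]  zeros at y ∈ ∅
  x = 3: [0↦2, 1↦4, 2↦4, 3↦2, 4↦3]  zeros at y ∈ ∅
  x = 4: [0↦3, 1↦2, 2↦4, 3↦4, 4↦2]  zeros at y ∈ ∅
Collecting zeros: affine points = ∅.
Total count |C(F_5)_aff| = 0.


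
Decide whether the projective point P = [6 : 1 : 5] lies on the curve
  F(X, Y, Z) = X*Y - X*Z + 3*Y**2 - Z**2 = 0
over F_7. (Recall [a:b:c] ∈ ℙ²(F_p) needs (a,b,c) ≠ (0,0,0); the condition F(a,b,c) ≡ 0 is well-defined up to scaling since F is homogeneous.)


F(6,1,5) ≡ 3 (mod 7); P is NOT on the curve.

Evaluate F(6, 1, 5) term-by-term (mod 7).
  X*Y ↦ 1·6·1·1 = 6
  -X*Z ↦ -1·6·1·5 = -30
  3*Y**2 ↦ 3·1·1·1 = 3
  -Z**2 ↦ -1·1·1·25 = -25
Sum: F(6, 1, 5) = (6) + (-30) + (3) + (-25) = -46.
Reducing mod 7: -46 ≡ 3 (mod 7).
Since F(a, b, c) ≡ 3 ≠ 0 (mod 7), P does NOT lie on the curve.


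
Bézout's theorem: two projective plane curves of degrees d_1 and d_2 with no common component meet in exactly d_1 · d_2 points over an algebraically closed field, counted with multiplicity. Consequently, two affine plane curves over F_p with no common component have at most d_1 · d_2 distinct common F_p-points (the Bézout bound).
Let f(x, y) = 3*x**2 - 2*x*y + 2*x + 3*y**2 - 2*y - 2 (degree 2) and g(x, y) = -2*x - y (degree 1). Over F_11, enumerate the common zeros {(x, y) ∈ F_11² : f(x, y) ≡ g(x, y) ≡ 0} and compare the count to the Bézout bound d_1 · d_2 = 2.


Common zeros: {(3, 5), (10, 2)}; count = 2; Bézout bound = 2.

deg(f) = 2, deg(g) = 1, so Bézout bound = 2.
Scan x ∈ F_11. For each x, list the y ∈ F_11 with f(x, y) ≡ 0 and those with g(x, y) ≡ 0 (mod 11); the common zeros in that column are the intersection.
  x = 0: f ≡ 0 at y ∈ ∅; g ≡ 0 at y ∈ {0}; common: ∅.
  x = 1: f ≡ 0 at y ∈ ∅; g ≡ 0 at y ∈ {9}; common: ∅.
  x = 2: f ≡ 0 at y ∈ {1}; g ≡ 0 at y ∈ {7}; common: ∅.
  x = 3: f ≡ 0 at y ∈ {5}; g ≡ 0 at y ∈ {5}; common: {5}.
  x = 4: f ≡ 0 at y ∈ ∅; g ≡ 0 at y ∈ {3}; common: ∅.
  x = 5: f ≡ 0 at y ∈ ∅; g ≡ 0 at y ∈ {1}; common: ∅.
  x = 6: f ≡ 0 at y ∈ {4, 8}; g ≡ 0 at y ∈ {10}; common: ∅.
  x = 7: f ≡ 0 at y ∈ {4, 5}; g ≡ 0 at y ∈ {8}; common: ∅.
  x = 8: f ≡ 0 at y ∈ ∅; g ≡ 0 at y ∈ {6}; common: ∅.
  x = 9: f ≡ 0 at y ∈ {1, 2}; g ≡ 0 at y ∈ {4}; common: ∅.
  x = 10: f ≡ 0 at y ∈ {2, 9}; g ≡ 0 at y ∈ {2}; common: {2}.
Collecting: common zeros = {(3, 5), (10, 2)}, so the count is 2.
Comparison with the Bézout bound: 2 ≤ 2 = deg(f)·deg(g), as expected for curves with no common component (the bound is attained).


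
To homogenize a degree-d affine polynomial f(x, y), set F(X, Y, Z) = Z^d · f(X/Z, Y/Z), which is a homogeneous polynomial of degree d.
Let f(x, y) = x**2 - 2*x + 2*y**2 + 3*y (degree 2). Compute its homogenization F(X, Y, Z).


F(X, Y, Z) = X**2 - 2*X*Z + 2*Y**2 + 3*Y*Z

deg(f) = 2.
Substitute x = X/Z, y = Y/Z into f, then multiply by Z^2.
  monomial 1·x^2·y^0 ↦ 1·X^2·Y^0·Z^0.
  monomial -2·x^1·y^0 ↦ -2·X^1·Y^0·Z^1.
  monomial 2·x^0·y^2 ↦ 2·X^0·Y^2·Z^0.
  monomial 3·x^0·y^1 ↦ 3·X^0·Y^1·Z^1.
Collecting: F(X, Y, Z) = X**2 - 2*X*Z + 2*Y**2 + 3*Y*Z.


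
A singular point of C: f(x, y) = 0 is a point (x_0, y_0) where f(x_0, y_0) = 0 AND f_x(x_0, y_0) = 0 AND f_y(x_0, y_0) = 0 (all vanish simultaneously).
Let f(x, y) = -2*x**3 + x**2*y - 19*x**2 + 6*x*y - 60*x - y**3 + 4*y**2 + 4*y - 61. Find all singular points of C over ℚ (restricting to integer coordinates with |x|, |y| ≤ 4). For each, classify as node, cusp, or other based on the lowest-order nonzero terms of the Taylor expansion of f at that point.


Singular points: {(-3, 1)}; classification: cusp.

Compute partial derivatives:
  f_x = -6*x**2 + 2*x*y - 38*x + 6*y - 60.
  f_y = x**2 + 6*x - 3*y**2 + 8*y + 4.
Scan x_0 ∈ {−4, ..., 4}. For each x_0, f_y(x_0, y) is a polynomial in y; find its integer roots y ∈ {−4, ..., 4}, then test f_x and f at those candidates.
  x = -4: f_y(-4, y) = -3*y**2 + 8*y - 4; vanishes at y ∈ {2}. (-4, 2): f_x = -8 ≠ 0.
  x = -3: f_y(-3, y) = -3*y**2 + 8*y - 5; vanishes at y ∈ {1}. (-3, 1): f_x = 0, f = 0 — SINGULAR.
  x = -2: f_y(-2, y) = -3*y**2 + 8*y - 4; vanishes at y ∈ {2}. (-2, 2): f_x = -4 ≠ 0.
  x = -1: f_y(-1, y) = -3*y**2 + 8*y - 1; no integer root y with |y| ≤ 4.
  x = 0: f_y(0, y) = -3*y**2 + 8*y + 4; no integer root y with |y| ≤ 4.
  x = 1: f_y(1, y) = -3*y**2 + 8*y + 11; vanishes at y ∈ {-1}. (1, -1): f_x = -112 ≠ 0.
  x = 2: f_y(2, y) = -3*y**2 + 8*y + 20; no integer root y with |y| ≤ 4.
  x = 3: f_y(3, y) = -3*y**2 + 8*y + 31; no integer root y with |y| ≤ 4.
  x = 4: f_y(4, y) = -3*y**2 + 8*y + 44; no integer root y with |y| ≤ 4.
Only singular point on the grid: (-3, 1).
Classify: substitute x = -3 + u, y = 1 + v and expand: f = -2*u**3 + u**2*v - v**3 + v**2.
No constant or linear terms (consistent with a singular point). Quadratic part: v**2. Cubic part: -2*u**3 + u**2*v - v**3.
The quadratic part v**2 is a perfect square, so there is a single (double) tangent line v = 0, i.e. y = 1. Restricting the cubic part to that line (v = 0) leaves -2*u**3 ≠ 0, so f is not divisible by v and the branch is v² ≈ 2*u**3 to lowest order — this is a cusp.
Classification: cusp.


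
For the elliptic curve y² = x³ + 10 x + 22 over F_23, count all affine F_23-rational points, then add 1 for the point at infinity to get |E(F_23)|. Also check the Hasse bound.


Affine points = {(2, 2), (2, 21), (5, 6), (5, 17), (8, 4), (8, 19), (9, 6), (9, 17), (10, 8), (10, 15), (13, 7), (13, 16), (14, 10), (14, 13), (16, 0), (18, 10), (18, 13)}; affine count = 17; |E(F_23)| = 18.

Discriminant check: Δ ∝ 4a³ + 27b² = 4·10³ + 27·22² = 4·1000 + 27·484 ≡ 2 (mod 23). Nonzero ⇒ E is nonsingular.
For each x ∈ F_23, compute rhs = x³ + 10·x + 22 mod 23, then count y ∈ F_23 with y² ≡ rhs.
  x = 0: rhs = 22, matching y values: none (0 points).
  x = 1: rhs = 10, matching y values: none (0 points).
  x = 2: rhs = 4, matching y values: 2, 21 (2 points).
  x = 3: rhs = 10, matching y values: none (0 points).
  x = 4: rhs = 11, matching y values: none (0 points).
  x = 5: rhs = 13, matching y values: 6, 17 (2 points).
  x = 6: rhs = 22, matching y values: none (0 points).
  x = 7: rhs = 21, matching y values: none (0 points).
  x = 8: rhs = 16, matching y values: 4, 19 (2 points).
  x = 9: rhs = 13, matching y values: 6, 17 (2 points).
  x = 10: rhs = 18, matching y values: 8, 15 (2 points).
  x = 11: rhs = 14, matching y values: none (0 points).
  x = 12: rhs = 7, matching y values: none (0 points).
  x = 13: rhs = 3, matching y values: 7, 16 (2 points).
  x = 14: rhs = 8, matching y values: 10, 13 (2 points).
  x = 15: rhs = 5, matching y values: none (0 points).
  x = 16: rhs = 0, matching y values: 0 (1 points).
  x = 17: rhs = 22, matching y values: none (0 points).
  x = 18: rhs = 8, matching y values: 10, 13 (2 points).
  x = 19: rhs = 10, matching y values: none (0 points).
  x = 20: rhs = 11, matching y values: none (0 points).
  x = 21: rhs = 17, matching y values: none (0 points).
  x = 22: rhs = 11, matching y values: none (0 points).
Total affine count: 17.
Full point count |E(F_23)| = 17 + 1 = 18.
Hasse bound: |18 − (23+1)| = |-6| = 6 ≤ 2√23 ≈ 9.5917 ✓.


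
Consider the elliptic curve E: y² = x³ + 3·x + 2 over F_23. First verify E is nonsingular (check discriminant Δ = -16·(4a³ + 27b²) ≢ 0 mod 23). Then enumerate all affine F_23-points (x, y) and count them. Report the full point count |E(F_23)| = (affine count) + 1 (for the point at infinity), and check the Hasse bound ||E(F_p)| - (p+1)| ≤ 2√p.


Affine points = {(0, 5), (0, 18), (1, 11), (1, 12), (2, 4), (2, 19), (4, 3), (4, 20), (5, 2), (5, 21), (6, 11), (6, 12), (8, 3), (8, 20), (11, 3), (11, 20), (12, 8), (12, 15), (15, 8), (15, 15), (16, 11), (16, 12), (18, 0), (19, 8), (19, 15), (20, 9), (20, 14)}; affine count = 27; |E(F_23)| = 28.

Discriminant check: Δ ∝ 4a³ + 27b² = 4·3³ + 27·2² = 4·27 + 27·4 ≡ 9 (mod 23). Nonzero ⇒ E is nonsingular.
For each x ∈ F_23, compute rhs = x³ + 3·x + 2 mod 23, then count y ∈ F_23 with y² ≡ rhs.
  x = 0: rhs = 2, matching y values: 5, 18 (2 points).
  x = 1: rhs = 6, matching y values: 11, 12 (2 points).
  x = 2: rhs = 16, matching y values: 4, 19 (2 points).
  x = 3: rhs = 15, matching y values: none (0 points).
  x = 4: rhs = 9, matching y values: 3, 20 (2 points).
  x = 5: rhs = 4, matching y values: 2, 21 (2 points).
  x = 6: rhs = 6, matching y values: 11, 12 (2 points).
  x = 7: rhs = 21, matching y values: none (0 points).
  x = 8: rhs = 9, matching y values: 3, 20 (2 points).
  x = 9: rhs = 22, matching y values: none (0 points).
  x = 10: rhs = 20, matching y values: none (0 points).
  x = 11: rhs = 9, matching y values: 3, 20 (2 points).
  x = 12: rhs = 18, matching y values: 8, 15 (2 points).
  x = 13: rhs = 7, matching y values: none (0 points).
  x = 14: rhs = 5, matching y values: none (0 points).
  x = 15: rhs = 18, matching y values: 8, 15 (2 points).
  x = 16: rhs = 6, matching y values: 11, 12 (2 points).
  x = 17: rhs = 21, matching y values: none (0 points).
  x = 18: rhs = 0, matching y values: 0 (1 points).
  x = 19: rhs = 18, matching y values: 8, 15 (2 points).
  x = 20: rhs = 12, matching y values: 9, 14 (2 points).
  x = 21: rhs = 11, matching y values: none (0 points).
  x = 22: rhs = 21, matching y values: none (0 points).
Total affine count: 27.
Full point count |E(F_23)| = 27 + 1 = 28.
Hasse bound: |28 − (23+1)| = |4| = 4 ≤ 2√23 ≈ 9.5917 ✓.


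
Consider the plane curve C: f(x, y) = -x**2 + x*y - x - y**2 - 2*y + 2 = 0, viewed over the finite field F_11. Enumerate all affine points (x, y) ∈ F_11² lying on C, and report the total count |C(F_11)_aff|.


Affine F_11-points: {(0, 4), (0, 5), (1, 0), (1, 10), (3, 4), (3, 8), (4, 5), (4, 8), (8, 7), (8, 10), (9, 0), (9, 7)}; count = 12.

For each of the 121 pairs (x, y) ∈ F_11², evaluate f(x, y) mod 11. Record the zeros.
  x = 0: [0↦2, 1↦10, 2↦5, 3↦9, 4↦0, 5↦0, 6↦9, 7↦5, 8↦10, 9↦2, 10↦3]  zeros at y ∈ {4, 5}
  x = 1: [0↦0, 1↦9, 2↦5, 3↦10, 4↦2, 5↦3, 6↦2, 7↦10, 8↦5, 9↦9, 10↦0]  zeros at y ∈ {0, 10}
  x = 2: [0↦7, 1↦6, 2↦3, 3↦9, 4↦2, 5↦4, 6↦4, 7↦2, 8↦9, 9↦3, 10↦6]  zeros at y ∈ ∅
  x = 3: [0↦1, 1↦1, 2↦10, 3↦6, 4↦0, 5↦3, 6↦4, 7↦3, 8↦0, 9↦6, 10↦10]  zeros at y ∈ {4, 8}
  x = 4: [0↦4, 1↦5, 2↦4, 3↦1, 4↦7, 5↦0, 6↦2, 7↦2, 8↦0, 9↦7, 10↦1]  zeros at y ∈ {5, 8}
  x = 5: [0↦5, 1↦7, 2↦7, 3↦5, 4↦1, 5↦6, 6↦9, 7↦10, 8↦9, 9↦6, 10↦1]  zeros at y ∈ ∅
  x = 6: [0↦4, 1↦7, 2↦8, 3↦7, 4↦4, 5↦10, 6↦3, 7↦5, 8↦5, 9↦3, 10↦10]  zeros at y ∈ ∅
  x = 7: [0↦1, 1↦5, 2↦7, 3↦7, 4↦5, 5↦1, 6↦6, 7↦9, 8↦10, 9↦9, 10↦6]  zeros at y ∈ ∅
  x = 8: [0↦7, 1↦1, 2↦4, 3↦5, 4↦4, 5↦1, 6↦7, 7↦0, 8↦2, 9↦2, 10↦0]  zeros at y ∈ {7, 10}
  x = 9: [0↦0, 1↦6, 2↦10, 3↦1, 4↦1, 5↦10, 6↦6, 7↦0, 8↦3, 9↦4, 10↦3]  zeros at y ∈ {0, 7}
  x = 10: [0↦2, 1↦9, 2↦3, 3↦6, 4↦7, 5↦6, 6↦3, 7↦9, 8↦2, 9↦4, 10↦4]  zeros at y ∈ ∅
Collecting zeros: affine points = {(0, 4), (0, 5), (1, 0), (1, 10), (3, 4), (3, 8), (4, 5), (4, 8), (8, 7), (8, 10), (9, 0), (9, 7)}.
Total count |C(F_11)_aff| = 12.


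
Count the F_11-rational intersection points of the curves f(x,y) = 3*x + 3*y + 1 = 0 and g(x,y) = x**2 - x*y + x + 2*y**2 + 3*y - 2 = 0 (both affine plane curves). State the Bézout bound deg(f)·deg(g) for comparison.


Common zeros: {(4, 3), (8, 10)}; count = 2; Bézout bound = 2.

deg(f) = 1, deg(g) = 2, so Bézout bound = 2.
Scan x ∈ F_11. For each x, list the y ∈ F_11 with f(x, y) ≡ 0 and those with g(x, y) ≡ 0 (mod 11); the common zeros in that column are the intersection.
  x = 0: f ≡ 0 at y ∈ {7}; g ≡ 0 at y ∈ {6, 9}; common: ∅.
  x = 1: f ≡ 0 at y ∈ {6}; g ≡ 0 at y ∈ {0, 10}; common: ∅.
  x = 2: f ≡ 0 at y ∈ {5}; g ≡ 0 at y ∈ ∅; common: ∅.
  x = 3: f ≡ 0 at y ∈ {4}; g ≡ 0 at y ∈ ∅; common: ∅.
  x = 4: f ≡ 0 at y ∈ {3}; g ≡ 0 at y ∈ {3}; common: {3}.
  x = 5: f ≡ 0 at y ∈ {2}; g ≡ 0 at y ∈ {6}; common: ∅.
  x = 6: f ≡ 0 at y ∈ {1}; g ≡ 0 at y ∈ ∅; common: ∅.
  x = 7: f ≡ 0 at y ∈ {0}; g ≡ 0 at y ∈ ∅; common: ∅.
  x = 8: f ≡ 0 at y ∈ {10}; g ≡ 0 at y ∈ {9, 10}; common: {10}.
  x = 9: f ≡ 0 at y ∈ {9}; g ≡ 0 at y ∈ {0, 3}; common: ∅.
  x = 10: f ≡ 0 at y ∈ {8}; g ≡ 0 at y ∈ ∅; common: ∅.
Collecting: common zeros = {(4, 3), (8, 10)}, so the count is 2.
Comparison with the Bézout bound: 2 ≤ 2 = deg(f)·deg(g), as expected for curves with no common component (the bound is attained).


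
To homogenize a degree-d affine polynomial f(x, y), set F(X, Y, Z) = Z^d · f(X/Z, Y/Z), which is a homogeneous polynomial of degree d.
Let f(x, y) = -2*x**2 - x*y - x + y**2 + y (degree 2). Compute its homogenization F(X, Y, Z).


F(X, Y, Z) = -2*X**2 - X*Y - X*Z + Y**2 + Y*Z

deg(f) = 2.
Substitute x = X/Z, y = Y/Z into f, then multiply by Z^2.
  monomial -2·x^2·y^0 ↦ -2·X^2·Y^0·Z^0.
  monomial -1·x^1·y^1 ↦ -1·X^1·Y^1·Z^0.
  monomial -1·x^1·y^0 ↦ -1·X^1·Y^0·Z^1.
  monomial 1·x^0·y^2 ↦ 1·X^0·Y^2·Z^0.
  monomial 1·x^0·y^1 ↦ 1·X^0·Y^1·Z^1.
Collecting: F(X, Y, Z) = -2*X**2 - X*Y - X*Z + Y**2 + Y*Z.


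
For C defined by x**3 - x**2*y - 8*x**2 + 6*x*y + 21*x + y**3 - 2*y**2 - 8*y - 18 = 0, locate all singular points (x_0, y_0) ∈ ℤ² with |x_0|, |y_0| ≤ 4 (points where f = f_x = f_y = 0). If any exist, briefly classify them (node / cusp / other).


Singular points: {(3, 1)}; classification: cusp.

Compute partial derivatives:
  f_x = 3*x**2 - 2*x*y - 16*x + 6*y + 21.
  f_y = -x**2 + 6*x + 3*y**2 - 4*y - 8.
Scan x_0 ∈ {−4, ..., 4}. For each x_0, f_y(x_0, y) is a polynomial in y; find its integer roots y ∈ {−4, ..., 4}, then test f_x and f at those candidates.
  x = -4: f_y(-4, y) = 3*y**2 - 4*y - 48; no integer root y with |y| ≤ 4.
  x = -3: f_y(-3, y) = 3*y**2 - 4*y - 35; no integer root y with |y| ≤ 4.
  x = -2: f_y(-2, y) = 3*y**2 - 4*y - 24; no integer root y with |y| ≤ 4.
  x = -1: f_y(-1, y) = 3*y**2 - 4*y - 15; vanishes at y ∈ {3}. (-1, 3): f_x = 64 ≠ 0.
  x = 0: f_y(0, y) = 3*y**2 - 4*y - 8; no integer root y with |y| ≤ 4.
  x = 1: f_y(1, y) = 3*y**2 - 4*y - 3; no integer root y with |y| ≤ 4.
  x = 2: f_y(2, y) = 3*y**2 - 4*y; vanishes at y ∈ {0}. (2, 0): f_x = 1 ≠ 0.
  x = 3: f_y(3, y) = 3*y**2 - 4*y + 1; vanishes at y ∈ {1}. (3, 1): f_x = 0, f = 0 — SINGULAR.
  x = 4: f_y(4, y) = 3*y**2 - 4*y; vanishes at y ∈ {0}. (4, 0): f_x = 5 ≠ 0.
Only singular point on the grid: (3, 1).
Classify: substitute x = 3 + u, y = 1 + v and expand: f = u**3 - u**2*v + v**3 + v**2.
No constant or linear terms (consistent with a singular point). Quadratic part: v**2. Cubic part: u**3 - u**2*v + v**3.
The quadratic part v**2 is a perfect square, so there is a single (double) tangent line v = 0, i.e. y = 1. Restricting the cubic part to that line (v = 0) leaves u**3 ≠ 0, so f is not divisible by v and the branch is v² ≈ -u**3 to lowest order — this is a cusp.
Classification: cusp.
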